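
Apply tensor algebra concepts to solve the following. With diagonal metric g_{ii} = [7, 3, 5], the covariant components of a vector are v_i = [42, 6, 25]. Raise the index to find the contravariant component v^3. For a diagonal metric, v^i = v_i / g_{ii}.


To raise an index with a diagonal metric: v^i = v_i / g_{ii}.
For index 3: v_3 = 25, g_{33} = 5
v^3 = 25 / 5 = 5

5


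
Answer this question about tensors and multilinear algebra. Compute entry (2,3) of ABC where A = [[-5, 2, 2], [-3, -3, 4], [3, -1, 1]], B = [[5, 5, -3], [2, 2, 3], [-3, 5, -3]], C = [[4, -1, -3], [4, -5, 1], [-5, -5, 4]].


(ABC)_{23} = sum_m (AB)_{2m} C_{m3}. First compute row 2 of AB.
(AB)_{21} = -3*5 + -3*2 + 4*-3 = -33
(AB)_{22} = -3*5 + -3*2 + 4*5 = -1
(AB)_{23} = -3*-3 + -3*3 + 4*-3 = -12
Now contract with column 3 of C:
(AB)_{21} * C_{13} = -33 * -3 = 99
(AB)_{22} * C_{23} = -1 * 1 = -1
(AB)_{23} * C_{33} = -12 * 4 = -48
(ABC)_{23} = 99 + -1 + -48 = 50

50


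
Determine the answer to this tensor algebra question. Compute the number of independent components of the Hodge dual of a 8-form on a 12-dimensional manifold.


The Hodge dual of a p-form on an n-dimensional manifold is an (n-p)-form.
n = 12, p = 8, so dual degree = 12 - 8 = 4
The number of components is C(n, n-p) = C(12, 4) = 495

495


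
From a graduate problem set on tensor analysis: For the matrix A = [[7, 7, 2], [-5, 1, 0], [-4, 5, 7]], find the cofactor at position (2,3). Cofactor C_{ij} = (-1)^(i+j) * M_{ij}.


To find cofactor C_{23}, delete row 2 and column 3.
The resulting 2x2 submatrix is: [[7, 7], [-4, 5]]
Minor M_{23} = 7*5 - 7*-4
  = 35 - -28 = 63
Sign = (-1)^(2+3) = (-1)^5 = -1
Cofactor C_{23} = -1 * 63 = -63

-63


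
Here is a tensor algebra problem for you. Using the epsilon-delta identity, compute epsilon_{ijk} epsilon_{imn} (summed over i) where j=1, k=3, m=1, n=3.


Using the identity: epsilon_{ijk} epsilon_{imn} = delta_{jm} delta_{kn} - delta_{jn} delta_{km}.
delta_{11} = 1
delta_{33} = 1
delta_{13} = 0
delta_{31} = 0
Result = 1 * 1 - 0 * 0 = 1 - 0 = 1

1


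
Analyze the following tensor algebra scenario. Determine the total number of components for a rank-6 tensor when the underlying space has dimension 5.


The number of components of a rank-r tensor in d dimensions is d^r.
Here d = 5 and r = 6.
5^6 = 15625

15625


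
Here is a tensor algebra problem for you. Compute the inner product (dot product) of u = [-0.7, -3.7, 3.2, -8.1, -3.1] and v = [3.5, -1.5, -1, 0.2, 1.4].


The inner product u . v = sum of u_i * v_i.
Term-by-term: -0.7 * 3.5, -3.7 * -1.5, 3.2 * -1, -8.1 * 0.2, -3.1 * 1.4
Products: -2.45, 5.55, -3.2, -1.62, -4.34
Sum = -2.45 + 5.55 + -3.2 + -1.62 + -4.34 = -6.06

-6.06


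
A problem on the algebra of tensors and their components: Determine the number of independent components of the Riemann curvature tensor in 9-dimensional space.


The Riemann tensor in d dimensions has d^2(d^2 - 1)/12 independent components.
d = 9, so d^2 = 81
d^2 - 1 = 80
d^2(d^2 - 1) = 81 * 80 = 6480
Divide by 12: 6480 / 12 = 540

540


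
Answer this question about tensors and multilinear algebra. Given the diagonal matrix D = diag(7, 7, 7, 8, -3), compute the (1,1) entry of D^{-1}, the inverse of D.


For a diagonal matrix, the inverse has entries (D^{-1})_{ii} = 1/d_{ii}.
The diagonal entries are: d_{11} = 7, d_{22} = 7, d_{33} = 7, d_{44} = 8, d_{55} = -3
We need (D^{-1})_{11} = 1/d_{11} = 1/7 = 1/7

1/7


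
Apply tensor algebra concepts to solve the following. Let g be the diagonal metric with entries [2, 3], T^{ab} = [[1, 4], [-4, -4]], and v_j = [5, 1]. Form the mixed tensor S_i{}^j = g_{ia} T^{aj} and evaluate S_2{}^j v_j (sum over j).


Step 1: lower the first index. For a diagonal metric, g_{ia} T^{aj} = g_{ii} T^{ij} (no sum on i).
g_{22} = 3
S_2{}^1 = 3 * T^{21} = 3 * -4 = -12
S_2{}^2 = 3 * T^{22} = 3 * -4 = -12
Step 2: contract S_2{}^j with v_j.
S_2{}^1 * v_1 = -12 * 5 = -60
S_2{}^2 * v_2 = -12 * 1 = -12
Result = -60 + -12 = -72

-72


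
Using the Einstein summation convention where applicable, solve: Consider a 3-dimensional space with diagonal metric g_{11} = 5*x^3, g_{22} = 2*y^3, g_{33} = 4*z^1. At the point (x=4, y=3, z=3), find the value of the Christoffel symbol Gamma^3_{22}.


For a diagonal metric, Gamma^k_{ij} = (1/2) g^{kk} (dg_{ik}/dx_j + dg_{jk}/dx_i - dg_{ij}/dx_k).
The metric is diagonal, so g_{ab} = 0 for a != b.
At the given point: g_{11} = 320, g_{22} = 54, g_{33} = 12
g^{33} = 1/12
dg_{23}/dx_2 = 0 (off-diagonal)
dg_{23}/dx_2 = 0 (off-diagonal)
dg_{22}/dx_3 = dg_{22}/dx_3 = 0
Numerator = 0 + 0 - 0 = 0
Gamma^3_{22} = 0 / (2 * 12) = 0

0


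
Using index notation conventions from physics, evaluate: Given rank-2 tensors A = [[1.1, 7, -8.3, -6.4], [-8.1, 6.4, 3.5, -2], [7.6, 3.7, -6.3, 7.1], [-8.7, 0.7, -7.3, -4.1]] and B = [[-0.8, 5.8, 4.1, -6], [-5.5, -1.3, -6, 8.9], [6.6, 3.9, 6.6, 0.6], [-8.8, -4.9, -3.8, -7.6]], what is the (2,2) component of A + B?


Tensor addition is component-wise: (A + B)_{ij} = A_{ij} + B_{ij}.
A_{22} = 6.4
B_{22} = -1.3
(A + B)_{22} = 6.4 + -1.3 = 5.1

5.1


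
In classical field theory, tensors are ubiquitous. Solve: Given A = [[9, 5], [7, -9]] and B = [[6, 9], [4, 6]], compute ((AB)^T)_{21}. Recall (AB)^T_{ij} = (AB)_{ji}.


(AB)^T_{ij} = (AB)_{ji} = sum_k A_{jk} B_{ki}.
For i=2, j=1 we need (AB)_{12}:
A_{11} * B_{12} = 9 * 9 = 81
A_{12} * B_{22} = 5 * 6 = 30
Sum = 81 + 30 = 111

111


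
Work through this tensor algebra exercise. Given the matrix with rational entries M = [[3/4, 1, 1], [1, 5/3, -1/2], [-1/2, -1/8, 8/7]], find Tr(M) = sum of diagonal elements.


The trace is the sum of diagonal entries.
Diagonal: M[1,1] = 3/4, M[2,2] = 5/3, M[3,3] = 8/7
Tr(M) = 3/4 + 5/3 + 8/7
Computing step by step:
After adding M[1,1]: 3/4
After adding M[2,2]: 29/12
After adding M[3,3]: 299/84
Tr(M) = 299/84

299/84


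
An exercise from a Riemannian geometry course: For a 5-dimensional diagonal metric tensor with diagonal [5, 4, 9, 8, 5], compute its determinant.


For a diagonal metric, the determinant is the product of diagonal entries.
Diagonal entries: 5, 4, 9, 8, 5
det(g) = 5 * 4 * 9 * 8 * 5 = 7200

7200


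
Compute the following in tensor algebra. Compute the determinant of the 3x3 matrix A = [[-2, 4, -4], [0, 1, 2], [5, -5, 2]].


Expanding along the first row, det(A) = a11*M_11 - a12*M_12 + a13*M_13, where M_1j is the (1,j) minor.
Minor M_11 = 1*2 - 2*-5 = 12
Minor M_12 = 0*2 - 2*5 = -10
Minor M_13 = 0*-5 - 1*5 = -5
det = -2*(12) - 4*(-10) + -4*(-5)
    = -24 - -40 + 20
    = 36

36


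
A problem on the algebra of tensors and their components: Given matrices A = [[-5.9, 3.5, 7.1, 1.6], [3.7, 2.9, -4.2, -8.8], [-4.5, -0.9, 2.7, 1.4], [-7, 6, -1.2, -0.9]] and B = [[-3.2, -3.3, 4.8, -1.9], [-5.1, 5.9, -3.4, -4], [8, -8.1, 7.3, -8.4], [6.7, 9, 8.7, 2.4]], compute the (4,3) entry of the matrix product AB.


(AB)_{ij} = sum_k A_{ik} B_{kj}.
For i=4, j=3:
A_{41} * B_{13} = -7 * 4.8 = -33.6
A_{42} * B_{23} = 6 * -3.4 = -20.4
A_{43} * B_{33} = -1.2 * 7.3 = -8.76
A_{44} * B_{43} = -0.9 * 8.7 = -7.83
Sum = -33.6 + -20.4 + -8.76 + -7.83 = -70.59

-70.59


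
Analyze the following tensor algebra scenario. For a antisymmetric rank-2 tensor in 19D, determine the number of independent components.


A antisymmetric rank-2 tensor in d dimensions has d(d-1)/2 independent components.
d = 19
d(d-1)/2 = 19 * 18 / 2 = 342 / 2 = 171

171


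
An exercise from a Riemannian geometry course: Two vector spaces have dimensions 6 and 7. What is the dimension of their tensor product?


The dimension of a tensor product is the product of dimensions.
dim(V) = 6, dim(W) = 7
dim(V (x) W) = 6 * 7 = 42

42


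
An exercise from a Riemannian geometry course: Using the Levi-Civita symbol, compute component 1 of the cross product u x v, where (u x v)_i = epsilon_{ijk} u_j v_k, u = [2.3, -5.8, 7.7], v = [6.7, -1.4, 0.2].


(u x v)_1 = sum_{j,k} epsilon_{1jk} u_j v_k. Only permutations of (1,2,3) contribute; the two non-zero terms are:
eps_{123} u_2 v_3 = 1 * -5.8 * 0.2 = -1.16
eps_{132} u_3 v_2 = -1 * 7.7 * -1.4 = 10.78
(u x v)_1 = 9.62

9.62


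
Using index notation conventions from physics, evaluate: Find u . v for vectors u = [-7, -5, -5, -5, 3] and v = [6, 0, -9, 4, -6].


The inner product u . v = sum of u_i * v_i.
Term-by-term: -7 * 6, -5 * 0, -5 * -9, -5 * 4, 3 * -6
Products: -42, 0, 45, -20, -18
Sum = -42 + 0 + 45 + -20 + -18 = -35

-35


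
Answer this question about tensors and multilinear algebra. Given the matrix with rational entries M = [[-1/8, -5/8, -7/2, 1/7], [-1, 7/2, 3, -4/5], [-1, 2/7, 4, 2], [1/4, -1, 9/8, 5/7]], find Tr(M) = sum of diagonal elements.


The trace is the sum of diagonal entries.
Diagonal: M[1,1] = -1/8, M[2,2] = 7/2, M[3,3] = 4, M[4,4] = 5/7
Tr(M) = -1/8 + 7/2 + 4 + 5/7
Computing step by step:
After adding M[1,1]: -1/8
After adding M[2,2]: 27/8
After adding M[3,3]: 59/8
After adding M[4,4]: 453/56
Tr(M) = 453/56

453/56


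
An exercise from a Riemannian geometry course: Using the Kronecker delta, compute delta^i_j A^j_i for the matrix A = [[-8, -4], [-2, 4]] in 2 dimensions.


The contraction (trace) of a rank-2 tensor is the sum of its diagonal elements.
Diagonal entries: A[1,1] = -8, A[2,2] = 4
Tr(A) = -8 + 4 = -4

-4


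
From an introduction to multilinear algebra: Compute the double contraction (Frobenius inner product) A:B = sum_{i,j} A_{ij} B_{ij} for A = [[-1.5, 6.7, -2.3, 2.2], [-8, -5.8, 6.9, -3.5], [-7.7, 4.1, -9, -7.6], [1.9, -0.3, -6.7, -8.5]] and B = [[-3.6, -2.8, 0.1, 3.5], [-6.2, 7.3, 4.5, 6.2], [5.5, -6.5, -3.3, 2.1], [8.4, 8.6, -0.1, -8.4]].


A:B = sum over all i,j of A_{ij} * B_{ij}.
Row 1: -1.5*-3.6=5.4, 6.7*-2.8=-18.76, -2.3*0.1=-0.23, 2.2*3.5=7.7 => row sum = -5.89
Row 2: -8*-6.2=49.6, -5.8*7.3=-42.34, 6.9*4.5=31.05, -3.5*6.2=-21.7 => row sum = 16.61
Row 3: -7.7*5.5=-42.35, 4.1*-6.5=-26.65, -9*-3.3=29.7, -7.6*2.1=-15.96 => row sum = -55.26
Row 4: 1.9*8.4=15.96, -0.3*8.6=-2.58, -6.7*-0.1=0.67, -8.5*-8.4=71.4 => row sum = 85.45
Total = -5.89 + 16.61 + -55.26 + 85.45 = 40.91

40.91


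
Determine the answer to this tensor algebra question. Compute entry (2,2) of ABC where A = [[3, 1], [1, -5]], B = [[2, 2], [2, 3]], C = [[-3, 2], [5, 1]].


(ABC)_{22} = sum_m (AB)_{2m} C_{m2}. First compute row 2 of AB.
(AB)_{21} = 1*2 + -5*2 = -8
(AB)_{22} = 1*2 + -5*3 = -13
Now contract with column 2 of C:
(AB)_{21} * C_{12} = -8 * 2 = -16
(AB)_{22} * C_{22} = -13 * 1 = -13
(ABC)_{22} = -16 + -13 = -29

-29


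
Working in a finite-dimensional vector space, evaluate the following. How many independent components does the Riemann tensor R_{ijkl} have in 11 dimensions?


The Riemann tensor in d dimensions has d^2(d^2 - 1)/12 independent components.
d = 11, so d^2 = 121
d^2 - 1 = 120
d^2(d^2 - 1) = 121 * 120 = 14520
Divide by 12: 14520 / 12 = 1210

1210


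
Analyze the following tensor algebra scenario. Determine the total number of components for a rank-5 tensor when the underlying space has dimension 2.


The number of components of a rank-r tensor in d dimensions is d^r.
Here d = 2 and r = 5.
2^5 = 32

32


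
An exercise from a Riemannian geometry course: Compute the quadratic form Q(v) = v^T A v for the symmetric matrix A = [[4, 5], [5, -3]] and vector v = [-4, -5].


First compute Av:
(Av)_1 = 4*-4 + 5*-5 = -41
(Av)_2 = 5*-4 + -3*-5 = -5
Av = [-41, -5]
Then v^T (Av) = -4*-41 + -5*-5
= 164 + 25 = 189

189


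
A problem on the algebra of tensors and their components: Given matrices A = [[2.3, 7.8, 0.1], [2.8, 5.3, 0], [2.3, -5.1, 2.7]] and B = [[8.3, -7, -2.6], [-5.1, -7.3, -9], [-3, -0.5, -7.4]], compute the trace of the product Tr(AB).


Tr(AB) = sum_i (AB)_{ii} where (AB)_{ii} = sum_k A_{ik} B_{ki}.
(AB)_{11} = 2.3*8.3 + 7.8*-5.1 + 0.1*-3 = -20.99
(AB)_{22} = 2.8*-7 + 5.3*-7.3 + 0*-0.5 = -58.29
(AB)_{33} = 2.3*-2.6 + -5.1*-9 + 2.7*-7.4 = 19.94
Tr(AB) = -20.99 + -58.29 + 19.94 = -59.34

-59.34


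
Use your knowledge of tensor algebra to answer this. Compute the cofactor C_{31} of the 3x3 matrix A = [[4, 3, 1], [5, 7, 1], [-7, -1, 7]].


To find cofactor C_{31}, delete row 3 and column 1.
The resulting 2x2 submatrix is: [[3, 1], [7, 1]]
Minor M_{31} = 3*1 - 1*7
  = 3 - 7 = -4
Sign = (-1)^(3+1) = (-1)^4 = 1
Cofactor C_{31} = 1 * -4 = -4

-4


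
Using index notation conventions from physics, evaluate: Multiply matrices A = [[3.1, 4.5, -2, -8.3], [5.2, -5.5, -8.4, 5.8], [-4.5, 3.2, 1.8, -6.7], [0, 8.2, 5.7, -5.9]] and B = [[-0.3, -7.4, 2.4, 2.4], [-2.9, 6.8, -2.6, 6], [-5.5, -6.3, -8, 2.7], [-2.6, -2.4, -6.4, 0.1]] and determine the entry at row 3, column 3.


(AB)_{ij} = sum_k A_{ik} B_{kj}.
For i=3, j=3:
A_{31} * B_{13} = -4.5 * 2.4 = -10.8
A_{32} * B_{23} = 3.2 * -2.6 = -8.32
A_{33} * B_{33} = 1.8 * -8 = -14.4
A_{34} * B_{43} = -6.7 * -6.4 = 42.88
Sum = -10.8 + -8.32 + -14.4 + 42.88 = 9.36

9.36


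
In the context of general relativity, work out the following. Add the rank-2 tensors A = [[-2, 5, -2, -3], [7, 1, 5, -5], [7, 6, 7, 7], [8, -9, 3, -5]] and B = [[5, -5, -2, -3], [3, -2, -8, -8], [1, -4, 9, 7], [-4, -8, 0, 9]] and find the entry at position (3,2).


Tensor addition is component-wise: (A + B)_{ij} = A_{ij} + B_{ij}.
A_{32} = 6
B_{32} = -4
(A + B)_{32} = 6 + -4 = 2

2


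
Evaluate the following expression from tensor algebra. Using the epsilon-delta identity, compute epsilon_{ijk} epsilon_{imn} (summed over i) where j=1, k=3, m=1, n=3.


Using the identity: epsilon_{ijk} epsilon_{imn} = delta_{jm} delta_{kn} - delta_{jn} delta_{km}.
delta_{11} = 1
delta_{33} = 1
delta_{13} = 0
delta_{31} = 0
Result = 1 * 1 - 0 * 0 = 1 - 0 = 1

1


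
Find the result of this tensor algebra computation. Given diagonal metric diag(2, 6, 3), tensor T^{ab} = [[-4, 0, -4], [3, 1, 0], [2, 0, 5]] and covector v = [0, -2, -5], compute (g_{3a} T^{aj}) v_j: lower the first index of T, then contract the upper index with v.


Step 1: lower the first index. For a diagonal metric, g_{ia} T^{aj} = g_{ii} T^{ij} (no sum on i).
g_{33} = 3
S_3{}^1 = 3 * T^{31} = 3 * 2 = 6
S_3{}^2 = 3 * T^{32} = 3 * 0 = 0
S_3{}^3 = 3 * T^{33} = 3 * 5 = 15
Step 2: contract S_3{}^j with v_j.
S_3{}^1 * v_1 = 6 * 0 = 0
S_3{}^2 * v_2 = 0 * -2 = 0
S_3{}^3 * v_3 = 15 * -5 = -75
Result = 0 + 0 + -75 = -75

-75


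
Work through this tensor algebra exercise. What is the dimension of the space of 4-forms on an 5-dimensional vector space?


The dimension of the space of p-forms on an n-dimensional space is C(n, p).
n = 5, p = 4
C(5, 4) = 5! / (4! * 1!) = 5

5


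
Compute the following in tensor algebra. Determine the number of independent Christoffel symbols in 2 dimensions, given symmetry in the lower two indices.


Christoffel symbols Gamma^k_{ij} are symmetric in i,j, so there are d * d(d+1)/2 independent symbols.
d = 2
d(d+1)/2 = 2 * 3 / 2 = 3
Total = 2 * 3 = 6

6


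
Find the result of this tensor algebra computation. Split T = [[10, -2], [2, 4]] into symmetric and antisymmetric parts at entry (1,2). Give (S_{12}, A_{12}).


T_{12} = -2
T_{21} = 2
S_{12} = (-2 + 2)/2 = 0/2 = 0
A_{12} = (-2 - 2)/2 = -4/2 = -2
Check: S + A = 0 + -2 = -2 = T_{12}.

(0, -2)


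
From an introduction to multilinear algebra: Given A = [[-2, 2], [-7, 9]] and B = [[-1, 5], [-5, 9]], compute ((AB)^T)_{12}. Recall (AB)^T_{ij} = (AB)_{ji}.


(AB)^T_{ij} = (AB)_{ji} = sum_k A_{jk} B_{ki}.
For i=1, j=2 we need (AB)_{21}:
A_{21} * B_{11} = -7 * -1 = 7
A_{22} * B_{21} = 9 * -5 = -45
Sum = 7 + -45 = -38

-38


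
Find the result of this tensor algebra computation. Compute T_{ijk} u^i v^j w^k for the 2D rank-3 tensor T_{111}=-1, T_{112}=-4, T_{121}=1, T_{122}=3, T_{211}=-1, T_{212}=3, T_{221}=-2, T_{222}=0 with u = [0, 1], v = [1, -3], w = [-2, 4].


S = sum over i,j,k of T_{ijk} u_i v_j w_k. Expanding all 8 terms:
T_{111}*u_1*v_1*w_1 = -1*0*1*-2 = 0  (running total: 0)
T_{112}*u_1*v_1*w_2 = -4*0*1*4 = 0  (running total: 0)
T_{121}*u_1*v_2*w_1 = 1*0*-3*-2 = 0  (running total: 0)
T_{122}*u_1*v_2*w_2 = 3*0*-3*4 = 0  (running total: 0)
T_{211}*u_2*v_1*w_1 = -1*1*1*-2 = 2  (running total: 2)
T_{212}*u_2*v_1*w_2 = 3*1*1*4 = 12  (running total: 14)
T_{221}*u_2*v_2*w_1 = -2*1*-3*-2 = -12  (running total: 2)
T_{222}*u_2*v_2*w_2 = 0*1*-3*4 = 0  (running total: 2)
S = 2

2


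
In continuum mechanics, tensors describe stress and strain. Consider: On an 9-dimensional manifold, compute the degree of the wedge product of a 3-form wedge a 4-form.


The degree of a wedge product is the sum of the degrees of the individual forms.
Degrees: 3, 4
Total degree = 3 + 4 = 7

7


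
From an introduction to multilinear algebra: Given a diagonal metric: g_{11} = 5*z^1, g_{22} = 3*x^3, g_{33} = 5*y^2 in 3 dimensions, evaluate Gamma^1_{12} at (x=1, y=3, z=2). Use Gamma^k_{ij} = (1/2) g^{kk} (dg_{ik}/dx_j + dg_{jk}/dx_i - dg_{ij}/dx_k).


For a diagonal metric, Gamma^k_{ij} = (1/2) g^{kk} (dg_{ik}/dx_j + dg_{jk}/dx_i - dg_{ij}/dx_k).
The metric is diagonal, so g_{ab} = 0 for a != b.
At the given point: g_{11} = 10, g_{22} = 3, g_{33} = 45
g^{11} = 1/10
dg_{11}/dx_2 = dg_{11}/dx_2 = 0
dg_{21}/dx_1 = 0 (off-diagonal)
dg_{12}/dx_1 = 0 (off-diagonal)
Numerator = 0 + 0 - 0 = 0
Gamma^1_{12} = 0 / (2 * 10) = 0

0


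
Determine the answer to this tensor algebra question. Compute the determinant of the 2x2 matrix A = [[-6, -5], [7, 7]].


For a 2x2 matrix [[a, b], [c, d]], det = a*d - b*c.
a = -6, b = -5, c = 7, d = 7
a*d = -6 * 7 = -42
b*c = -5 * 7 = -35
det = -42 - -35 = -7

-7


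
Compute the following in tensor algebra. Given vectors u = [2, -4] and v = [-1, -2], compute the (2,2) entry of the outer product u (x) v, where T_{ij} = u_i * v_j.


The outer product entry T_{ij} = u_i * v_j.
We need i=2, j=2.
u_2 = -4, v_2 = -2
T_{2,2} = -4 * -2 = 8

8


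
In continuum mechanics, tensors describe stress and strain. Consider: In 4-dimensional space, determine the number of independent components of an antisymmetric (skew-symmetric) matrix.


An antisymmetric rank-2 tensor satisfies A_{ij} = -A_{ji}, so diagonal entries are zero.
The independent components are the upper-triangular entries: C(n, 2) = n(n-1)/2.
n = 4
C(4, 2) = 4 * 3 / 2 = 12 / 2 = 6

6


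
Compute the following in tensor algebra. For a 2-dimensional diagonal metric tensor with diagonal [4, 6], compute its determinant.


For a diagonal metric, the determinant is the product of diagonal entries.
Diagonal entries: 4, 6
det(g) = 4 * 6 = 24

24


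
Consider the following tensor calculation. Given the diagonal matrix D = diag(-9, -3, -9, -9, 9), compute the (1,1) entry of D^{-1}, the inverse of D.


For a diagonal matrix, the inverse has entries (D^{-1})_{ii} = 1/d_{ii}.
The diagonal entries are: d_{11} = -9, d_{22} = -3, d_{33} = -9, d_{44} = -9, d_{55} = 9
We need (D^{-1})_{11} = 1/d_{11} = 1/-9 = -1/9

-1/9


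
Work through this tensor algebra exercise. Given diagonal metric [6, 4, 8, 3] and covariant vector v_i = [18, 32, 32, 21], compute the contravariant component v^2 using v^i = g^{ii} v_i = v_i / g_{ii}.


To raise an index with a diagonal metric: v^i = v_i / g_{ii}.
For index 2: v_2 = 32, g_{22} = 4
v^2 = 32 / 4 = 8

8


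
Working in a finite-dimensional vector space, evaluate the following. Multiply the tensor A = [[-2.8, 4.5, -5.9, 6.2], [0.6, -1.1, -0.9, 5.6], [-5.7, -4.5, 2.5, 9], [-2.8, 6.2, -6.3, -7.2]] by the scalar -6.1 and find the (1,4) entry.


Scalar multiplication: (cA)_{ij} = c * A_{ij}.
c = -6.1
A_{14} = 6.2
(cA)_{14} = -6.1 * 6.2 = -37.82

-37.82


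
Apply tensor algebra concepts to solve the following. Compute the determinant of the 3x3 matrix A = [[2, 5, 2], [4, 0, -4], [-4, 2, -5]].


Expanding along the first row, det(A) = a11*M_11 - a12*M_12 + a13*M_13, where M_1j is the (1,j) minor.
Minor M_11 = 0*-5 - -4*2 = 8
Minor M_12 = 4*-5 - -4*-4 = -36
Minor M_13 = 4*2 - 0*-4 = 8
det = 2*(8) - 5*(-36) + 2*(8)
    = 16 - -180 + 16
    = 212

212


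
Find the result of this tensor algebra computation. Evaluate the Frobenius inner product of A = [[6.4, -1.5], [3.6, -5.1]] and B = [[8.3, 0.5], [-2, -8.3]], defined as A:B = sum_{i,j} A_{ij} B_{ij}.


A:B = sum over all i,j of A_{ij} * B_{ij}.
Row 1: 6.4*8.3=53.12, -1.5*0.5=-0.75 => row sum = 52.37
Row 2: 3.6*-2=-7.2, -5.1*-8.3=42.33 => row sum = 35.13
Total = 52.37 + 35.13 = 87.5

87.5


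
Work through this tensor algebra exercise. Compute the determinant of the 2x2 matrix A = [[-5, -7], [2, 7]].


For a 2x2 matrix [[a, b], [c, d]], det = a*d - b*c.
a = -5, b = -7, c = 2, d = 7
a*d = -5 * 7 = -35
b*c = -7 * 2 = -14
det = -35 - -14 = -21

-21


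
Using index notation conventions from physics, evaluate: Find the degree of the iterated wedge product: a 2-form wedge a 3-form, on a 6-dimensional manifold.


The degree of a wedge product is the sum of the degrees of the individual forms.
Degrees: 2, 3
Total degree = 2 + 3 = 5

5


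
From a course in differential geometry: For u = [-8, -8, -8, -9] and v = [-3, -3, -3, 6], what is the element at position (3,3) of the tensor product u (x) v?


The outer product entry T_{ij} = u_i * v_j.
We need i=3, j=3.
u_3 = -8, v_3 = -3
T_{3,3} = -8 * -3 = 24

24


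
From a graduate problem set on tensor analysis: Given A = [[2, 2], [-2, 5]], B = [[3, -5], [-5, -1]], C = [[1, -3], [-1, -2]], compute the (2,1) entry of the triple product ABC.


(ABC)_{21} = sum_m (AB)_{2m} C_{m1}. First compute row 2 of AB.
(AB)_{21} = -2*3 + 5*-5 = -31
(AB)_{22} = -2*-5 + 5*-1 = 5
Now contract with column 1 of C:
(AB)_{21} * C_{11} = -31 * 1 = -31
(AB)_{22} * C_{21} = 5 * -1 = -5
(ABC)_{21} = -31 + -5 = -36

-36


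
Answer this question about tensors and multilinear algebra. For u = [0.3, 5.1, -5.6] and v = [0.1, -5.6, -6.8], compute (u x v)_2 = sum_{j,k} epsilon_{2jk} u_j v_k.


(u x v)_2 = sum_{j,k} epsilon_{2jk} u_j v_k. Only permutations of (1,2,3) contribute; the two non-zero terms are:
eps_{213} u_1 v_3 = -1 * 0.3 * -6.8 = 2.04
eps_{231} u_3 v_1 = 1 * -5.6 * 0.1 = -0.56
(u x v)_2 = 1.48

1.48


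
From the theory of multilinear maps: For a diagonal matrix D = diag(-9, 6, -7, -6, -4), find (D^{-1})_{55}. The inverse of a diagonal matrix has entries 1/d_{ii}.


For a diagonal matrix, the inverse has entries (D^{-1})_{ii} = 1/d_{ii}.
The diagonal entries are: d_{11} = -9, d_{22} = 6, d_{33} = -7, d_{44} = -6, d_{55} = -4
We need (D^{-1})_{55} = 1/d_{55} = 1/-4 = -1/4

-1/4


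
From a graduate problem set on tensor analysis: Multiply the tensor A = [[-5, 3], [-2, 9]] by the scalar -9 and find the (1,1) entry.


Scalar multiplication: (cA)_{ij} = c * A_{ij}.
c = -9
A_{11} = -5
(cA)_{11} = -9 * -5 = 45

45


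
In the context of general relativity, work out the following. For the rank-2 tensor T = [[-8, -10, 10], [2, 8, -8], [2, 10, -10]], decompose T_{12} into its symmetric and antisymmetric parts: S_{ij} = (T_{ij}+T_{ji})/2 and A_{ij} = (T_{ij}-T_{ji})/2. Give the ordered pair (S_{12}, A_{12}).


T_{12} = -10
T_{21} = 2
S_{12} = (-10 + 2)/2 = -8/2 = -4
A_{12} = (-10 - 2)/2 = -12/2 = -6
Check: S + A = -4 + -6 = -10 = T_{12}.

(-4, -6)


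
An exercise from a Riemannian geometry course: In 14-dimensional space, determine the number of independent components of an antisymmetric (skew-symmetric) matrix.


An antisymmetric rank-2 tensor satisfies A_{ij} = -A_{ji}, so diagonal entries are zero.
The independent components are the upper-triangular entries: C(n, 2) = n(n-1)/2.
n = 14
C(14, 2) = 14 * 13 / 2 = 182 / 2 = 91

91


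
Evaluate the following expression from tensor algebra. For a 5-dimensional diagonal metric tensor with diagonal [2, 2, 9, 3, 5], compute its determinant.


For a diagonal metric, the determinant is the product of diagonal entries.
Diagonal entries: 2, 2, 9, 3, 5
det(g) = 2 * 2 * 9 * 3 * 5 = 540

540


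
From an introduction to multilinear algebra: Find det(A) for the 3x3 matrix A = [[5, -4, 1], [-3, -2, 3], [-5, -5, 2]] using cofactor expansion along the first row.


Expanding along the first row, det(A) = a11*M_11 - a12*M_12 + a13*M_13, where M_1j is the (1,j) minor.
Minor M_11 = -2*2 - 3*-5 = 11
Minor M_12 = -3*2 - 3*-5 = 9
Minor M_13 = -3*-5 - -2*-5 = 5
det = 5*(11) - -4*(9) + 1*(5)
    = 55 - -36 + 5
    = 96

96


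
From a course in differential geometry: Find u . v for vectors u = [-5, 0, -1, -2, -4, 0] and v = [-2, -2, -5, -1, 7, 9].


The inner product u . v = sum of u_i * v_i.
Term-by-term: -5 * -2, 0 * -2, -1 * -5, -2 * -1, -4 * 7, 0 * 9
Products: 10, 0, 5, 2, -28, 0
Sum = 10 + 0 + 5 + 2 + -28 + 0 = -11

-11


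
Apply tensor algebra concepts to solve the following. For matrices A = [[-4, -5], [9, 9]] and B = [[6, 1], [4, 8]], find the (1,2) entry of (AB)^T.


(AB)^T_{ij} = (AB)_{ji} = sum_k A_{jk} B_{ki}.
For i=1, j=2 we need (AB)_{21}:
A_{21} * B_{11} = 9 * 6 = 54
A_{22} * B_{21} = 9 * 4 = 36
Sum = 54 + 36 = 90

90


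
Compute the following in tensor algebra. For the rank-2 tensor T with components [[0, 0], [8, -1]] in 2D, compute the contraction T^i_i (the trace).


The contraction (trace) of a rank-2 tensor is the sum of its diagonal elements.
Diagonal entries: A[1,1] = 0, A[2,2] = -1
Tr(A) = 0 + -1 = -1

-1


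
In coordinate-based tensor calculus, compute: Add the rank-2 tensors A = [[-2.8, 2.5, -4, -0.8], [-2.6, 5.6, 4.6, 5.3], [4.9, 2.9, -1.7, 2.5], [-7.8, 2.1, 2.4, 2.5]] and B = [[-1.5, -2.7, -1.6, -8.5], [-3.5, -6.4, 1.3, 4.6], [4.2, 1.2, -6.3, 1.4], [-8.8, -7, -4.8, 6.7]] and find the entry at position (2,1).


Tensor addition is component-wise: (A + B)_{ij} = A_{ij} + B_{ij}.
A_{21} = -2.6
B_{21} = -3.5
(A + B)_{21} = -2.6 + -3.5 = -6.1

-6.1


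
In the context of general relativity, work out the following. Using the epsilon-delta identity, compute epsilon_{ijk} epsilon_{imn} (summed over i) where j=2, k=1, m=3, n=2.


Using the identity: epsilon_{ijk} epsilon_{imn} = delta_{jm} delta_{kn} - delta_{jn} delta_{km}.
delta_{23} = 0
delta_{12} = 0
delta_{22} = 1
delta_{13} = 0
Result = 0 * 0 - 1 * 0 = 0 - 0 = 0

0


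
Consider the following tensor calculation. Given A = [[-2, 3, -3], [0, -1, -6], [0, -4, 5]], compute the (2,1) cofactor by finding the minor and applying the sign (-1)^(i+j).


To find cofactor C_{21}, delete row 2 and column 1.
The resulting 2x2 submatrix is: [[3, -3], [-4, 5]]
Minor M_{21} = 3*5 - -3*-4
  = 15 - 12 = 3
Sign = (-1)^(2+1) = (-1)^3 = -1
Cofactor C_{21} = -1 * 3 = -3

-3


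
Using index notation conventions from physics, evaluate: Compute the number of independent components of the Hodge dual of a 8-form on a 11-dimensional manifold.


The Hodge dual of a p-form on an n-dimensional manifold is an (n-p)-form.
n = 11, p = 8, so dual degree = 11 - 8 = 3
The number of components is C(n, n-p) = C(11, 3) = 165

165


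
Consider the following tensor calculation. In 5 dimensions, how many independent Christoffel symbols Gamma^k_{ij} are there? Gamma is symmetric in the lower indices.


Christoffel symbols Gamma^k_{ij} are symmetric in i,j, so there are d * d(d+1)/2 independent symbols.
d = 5
d(d+1)/2 = 5 * 6 / 2 = 15
Total = 5 * 15 = 75

75


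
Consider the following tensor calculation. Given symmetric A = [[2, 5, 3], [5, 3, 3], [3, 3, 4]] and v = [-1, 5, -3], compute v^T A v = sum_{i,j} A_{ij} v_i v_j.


First compute Av:
(Av)_1 = 2*-1 + 5*5 + 3*-3 = 14
(Av)_2 = 5*-1 + 3*5 + 3*-3 = 1
(Av)_3 = 3*-1 + 3*5 + 4*-3 = 0
Av = [14, 1, 0]
Then v^T (Av) = -1*14 + 5*1 + -3*0
= -14 + 5 + 0 = -9

-9


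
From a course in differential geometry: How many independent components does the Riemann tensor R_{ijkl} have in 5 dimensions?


The Riemann tensor in d dimensions has d^2(d^2 - 1)/12 independent components.
d = 5, so d^2 = 25
d^2 - 1 = 24
d^2(d^2 - 1) = 25 * 24 = 600
Divide by 12: 600 / 12 = 50

50


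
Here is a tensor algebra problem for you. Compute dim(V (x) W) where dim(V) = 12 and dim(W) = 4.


The dimension of a tensor product is the product of dimensions.
dim(V) = 12, dim(W) = 4
dim(V (x) W) = 12 * 4 = 48

48


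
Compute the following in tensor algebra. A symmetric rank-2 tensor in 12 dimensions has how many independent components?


A symmetric rank-2 tensor in d dimensions has d(d+1)/2 independent components.
d = 12
d(d+1)/2 = 12 * 13 / 2 = 156 / 2 = 78

78


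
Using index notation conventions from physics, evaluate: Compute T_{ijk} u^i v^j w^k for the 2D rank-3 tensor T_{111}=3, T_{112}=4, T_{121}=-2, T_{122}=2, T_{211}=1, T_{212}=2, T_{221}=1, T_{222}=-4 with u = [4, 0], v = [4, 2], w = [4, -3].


S = sum over i,j,k of T_{ijk} u_i v_j w_k. Expanding all 8 terms:
T_{111}*u_1*v_1*w_1 = 3*4*4*4 = 192  (running total: 192)
T_{112}*u_1*v_1*w_2 = 4*4*4*-3 = -192  (running total: 0)
T_{121}*u_1*v_2*w_1 = -2*4*2*4 = -64  (running total: -64)
T_{122}*u_1*v_2*w_2 = 2*4*2*-3 = -48  (running total: -112)
T_{211}*u_2*v_1*w_1 = 1*0*4*4 = 0  (running total: -112)
T_{212}*u_2*v_1*w_2 = 2*0*4*-3 = 0  (running total: -112)
T_{221}*u_2*v_2*w_1 = 1*0*2*4 = 0  (running total: -112)
T_{222}*u_2*v_2*w_2 = -4*0*2*-3 = 0  (running total: -112)
S = -112

-112


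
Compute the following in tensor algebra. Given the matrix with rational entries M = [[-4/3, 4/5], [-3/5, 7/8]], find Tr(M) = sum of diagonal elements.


The trace is the sum of diagonal entries.
Diagonal: M[1,1] = -4/3, M[2,2] = 7/8
Tr(M) = -4/3 + 7/8
Computing step by step:
After adding M[1,1]: -4/3
After adding M[2,2]: -11/24
Tr(M) = -11/24

-11/24


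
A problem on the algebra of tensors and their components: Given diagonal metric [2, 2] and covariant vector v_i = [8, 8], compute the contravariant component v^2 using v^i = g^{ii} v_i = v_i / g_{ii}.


To raise an index with a diagonal metric: v^i = v_i / g_{ii}.
For index 2: v_2 = 8, g_{22} = 2
v^2 = 8 / 2 = 4

4


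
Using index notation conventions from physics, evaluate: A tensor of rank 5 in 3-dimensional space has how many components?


The number of components of a rank-r tensor in d dimensions is d^r.
Here d = 3 and r = 5.
3^5 = 243

243


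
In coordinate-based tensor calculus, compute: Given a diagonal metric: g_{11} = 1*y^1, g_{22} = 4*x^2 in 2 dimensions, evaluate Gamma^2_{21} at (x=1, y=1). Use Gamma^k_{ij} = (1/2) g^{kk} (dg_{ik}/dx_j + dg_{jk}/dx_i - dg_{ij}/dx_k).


For a diagonal metric, Gamma^k_{ij} = (1/2) g^{kk} (dg_{ik}/dx_j + dg_{jk}/dx_i - dg_{ij}/dx_k).
The metric is diagonal, so g_{ab} = 0 for a != b.
At the given point: g_{11} = 1, g_{22} = 4
g^{22} = 1/4
dg_{22}/dx_1 = dg_{22}/dx_1 = 8
dg_{12}/dx_2 = 0 (off-diagonal)
dg_{21}/dx_2 = 0 (off-diagonal)
Numerator = 8 + 0 - 0 = 8
Gamma^2_{21} = 8 / (2 * 4) = 1

1


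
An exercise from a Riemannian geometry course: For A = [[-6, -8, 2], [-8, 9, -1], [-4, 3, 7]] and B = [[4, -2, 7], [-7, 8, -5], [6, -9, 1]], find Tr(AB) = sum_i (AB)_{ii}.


Tr(AB) = sum_i (AB)_{ii} where (AB)_{ii} = sum_k A_{ik} B_{ki}.
(AB)_{11} = -6*4 + -8*-7 + 2*6 = 44
(AB)_{22} = -8*-2 + 9*8 + -1*-9 = 97
(AB)_{33} = -4*7 + 3*-5 + 7*1 = -36
Tr(AB) = 44 + 97 + -36 = 105

105


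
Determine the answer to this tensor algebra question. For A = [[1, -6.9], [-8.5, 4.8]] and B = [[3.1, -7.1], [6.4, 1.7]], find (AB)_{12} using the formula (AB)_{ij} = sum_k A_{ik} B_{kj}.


(AB)_{ij} = sum_k A_{ik} B_{kj}.
For i=1, j=2:
A_{11} * B_{12} = 1 * -7.1 = -7.1
A_{12} * B_{22} = -6.9 * 1.7 = -11.73
Sum = -7.1 + -11.73 = -18.83

-18.83


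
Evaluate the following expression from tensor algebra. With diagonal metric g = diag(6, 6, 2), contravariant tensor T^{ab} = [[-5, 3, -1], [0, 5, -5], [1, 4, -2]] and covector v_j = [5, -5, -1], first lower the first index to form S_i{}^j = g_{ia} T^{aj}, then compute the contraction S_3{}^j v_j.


Step 1: lower the first index. For a diagonal metric, g_{ia} T^{aj} = g_{ii} T^{ij} (no sum on i).
g_{33} = 2
S_3{}^1 = 2 * T^{31} = 2 * 1 = 2
S_3{}^2 = 2 * T^{32} = 2 * 4 = 8
S_3{}^3 = 2 * T^{33} = 2 * -2 = -4
Step 2: contract S_3{}^j with v_j.
S_3{}^1 * v_1 = 2 * 5 = 10
S_3{}^2 * v_2 = 8 * -5 = -40
S_3{}^3 * v_3 = -4 * -1 = 4
Result = 10 + -40 + 4 = -26

-26


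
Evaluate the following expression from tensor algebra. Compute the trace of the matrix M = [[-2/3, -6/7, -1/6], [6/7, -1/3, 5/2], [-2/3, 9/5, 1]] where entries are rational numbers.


The trace is the sum of diagonal entries.
Diagonal: M[1,1] = -2/3, M[2,2] = -1/3, M[3,3] = 1
Tr(M) = -2/3 + -1/3 + 1
Computing step by step:
After adding M[1,1]: -2/3
After adding M[2,2]: -1
After adding M[3,3]: 0
Tr(M) = 0

0


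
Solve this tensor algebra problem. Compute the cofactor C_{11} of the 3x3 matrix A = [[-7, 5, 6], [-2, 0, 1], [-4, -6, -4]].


To find cofactor C_{11}, delete row 1 and column 1.
The resulting 2x2 submatrix is: [[0, 1], [-6, -4]]
Minor M_{11} = 0*-4 - 1*-6
  = 0 - -6 = 6
Sign = (-1)^(1+1) = (-1)^2 = 1
Cofactor C_{11} = 1 * 6 = 6

6


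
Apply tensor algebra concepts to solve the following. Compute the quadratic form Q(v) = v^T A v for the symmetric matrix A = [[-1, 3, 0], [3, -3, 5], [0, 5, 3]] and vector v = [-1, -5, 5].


First compute Av:
(Av)_1 = -1*-1 + 3*-5 + 0*5 = -14
(Av)_2 = 3*-1 + -3*-5 + 5*5 = 37
(Av)_3 = 0*-1 + 5*-5 + 3*5 = -10
Av = [-14, 37, -10]
Then v^T (Av) = -1*-14 + -5*37 + 5*-10
= 14 + -185 + -50 = -221

-221


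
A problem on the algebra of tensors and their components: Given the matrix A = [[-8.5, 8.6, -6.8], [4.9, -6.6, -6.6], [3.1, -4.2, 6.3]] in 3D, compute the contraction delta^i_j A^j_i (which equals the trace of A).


The contraction (trace) of a rank-2 tensor is the sum of its diagonal elements.
Diagonal entries: A[1,1] = -8.5, A[2,2] = -6.6, A[3,3] = 6.3
Tr(A) = -8.5 + -6.6 + 6.3 = -8.8

-8.8


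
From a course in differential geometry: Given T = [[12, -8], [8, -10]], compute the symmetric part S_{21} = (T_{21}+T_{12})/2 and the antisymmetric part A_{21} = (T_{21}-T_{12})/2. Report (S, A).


T_{21} = 8
T_{12} = -8
S_{21} = (8 + -8)/2 = 0/2 = 0
A_{21} = (8 - -8)/2 = 16/2 = 8
Check: S + A = 0 + 8 = 8 = T_{21}.

(0, 8)


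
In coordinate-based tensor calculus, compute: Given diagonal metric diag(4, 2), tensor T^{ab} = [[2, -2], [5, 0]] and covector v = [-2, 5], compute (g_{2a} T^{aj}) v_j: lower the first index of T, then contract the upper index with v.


Step 1: lower the first index. For a diagonal metric, g_{ia} T^{aj} = g_{ii} T^{ij} (no sum on i).
g_{22} = 2
S_2{}^1 = 2 * T^{21} = 2 * 5 = 10
S_2{}^2 = 2 * T^{22} = 2 * 0 = 0
Step 2: contract S_2{}^j with v_j.
S_2{}^1 * v_1 = 10 * -2 = -20
S_2{}^2 * v_2 = 0 * 5 = 0
Result = -20 + 0 = -20

-20


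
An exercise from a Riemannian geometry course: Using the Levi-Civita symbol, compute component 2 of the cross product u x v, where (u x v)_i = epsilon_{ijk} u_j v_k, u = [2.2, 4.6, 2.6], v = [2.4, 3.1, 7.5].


(u x v)_2 = sum_{j,k} epsilon_{2jk} u_j v_k. Only permutations of (1,2,3) contribute; the two non-zero terms are:
eps_{213} u_1 v_3 = -1 * 2.2 * 7.5 = -16.5
eps_{231} u_3 v_1 = 1 * 2.6 * 2.4 = 6.24
(u x v)_2 = -10.26

-10.26


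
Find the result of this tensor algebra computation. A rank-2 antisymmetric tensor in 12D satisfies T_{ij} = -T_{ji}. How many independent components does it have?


An antisymmetric rank-2 tensor satisfies A_{ij} = -A_{ji}, so diagonal entries are zero.
The independent components are the upper-triangular entries: C(n, 2) = n(n-1)/2.
n = 12
C(12, 2) = 12 * 11 / 2 = 132 / 2 = 66

66


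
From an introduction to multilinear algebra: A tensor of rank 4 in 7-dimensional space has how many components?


The number of components of a rank-r tensor in d dimensions is d^r.
Here d = 7 and r = 4.
7^4 = 2401

2401


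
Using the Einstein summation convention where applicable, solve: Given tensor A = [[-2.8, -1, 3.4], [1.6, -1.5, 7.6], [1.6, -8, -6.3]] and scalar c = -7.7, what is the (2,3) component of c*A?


Scalar multiplication: (cA)_{ij} = c * A_{ij}.
c = -7.7
A_{23} = 7.6
(cA)_{23} = -7.7 * 7.6 = -58.52

-58.52


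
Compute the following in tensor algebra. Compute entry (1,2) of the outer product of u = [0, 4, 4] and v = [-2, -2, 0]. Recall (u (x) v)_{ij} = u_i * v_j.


The outer product entry T_{ij} = u_i * v_j.
We need i=1, j=2.
u_1 = 0, v_2 = -2
T_{1,2} = 0 * -2 = 0

0


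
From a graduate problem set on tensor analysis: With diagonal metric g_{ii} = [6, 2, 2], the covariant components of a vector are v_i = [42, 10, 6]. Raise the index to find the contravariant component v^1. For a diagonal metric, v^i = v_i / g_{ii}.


To raise an index with a diagonal metric: v^i = v_i / g_{ii}.
For index 1: v_1 = 42, g_{11} = 6
v^1 = 42 / 6 = 7

7


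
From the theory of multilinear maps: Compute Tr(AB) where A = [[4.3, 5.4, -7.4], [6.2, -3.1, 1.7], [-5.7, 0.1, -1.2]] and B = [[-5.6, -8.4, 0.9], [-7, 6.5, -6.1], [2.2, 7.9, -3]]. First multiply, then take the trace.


Tr(AB) = sum_i (AB)_{ii} where (AB)_{ii} = sum_k A_{ik} B_{ki}.
(AB)_{11} = 4.3*-5.6 + 5.4*-7 + -7.4*2.2 = -78.16
(AB)_{22} = 6.2*-8.4 + -3.1*6.5 + 1.7*7.9 = -58.8
(AB)_{33} = -5.7*0.9 + 0.1*-6.1 + -1.2*-3 = -2.14
Tr(AB) = -78.16 + -58.8 + -2.14 = -139.1

-139.1


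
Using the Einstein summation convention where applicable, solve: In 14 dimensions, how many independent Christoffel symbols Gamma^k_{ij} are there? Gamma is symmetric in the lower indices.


Christoffel symbols Gamma^k_{ij} are symmetric in i,j, so there are d * d(d+1)/2 independent symbols.
d = 14
d(d+1)/2 = 14 * 15 / 2 = 105
Total = 14 * 105 = 1470

1470


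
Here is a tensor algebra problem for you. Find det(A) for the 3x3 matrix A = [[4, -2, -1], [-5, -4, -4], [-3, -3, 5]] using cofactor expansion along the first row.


Expanding along the first row, det(A) = a11*M_11 - a12*M_12 + a13*M_13, where M_1j is the (1,j) minor.
Minor M_11 = -4*5 - -4*-3 = -32
Minor M_12 = -5*5 - -4*-3 = -37
Minor M_13 = -5*-3 - -4*-3 = 3
det = 4*(-32) - -2*(-37) + -1*(3)
    = -128 - 74 + -3
    = -205

-205


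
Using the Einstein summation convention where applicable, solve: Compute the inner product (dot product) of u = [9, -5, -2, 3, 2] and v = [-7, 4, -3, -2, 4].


The inner product u . v = sum of u_i * v_i.
Term-by-term: 9 * -7, -5 * 4, -2 * -3, 3 * -2, 2 * 4
Products: -63, -20, 6, -6, 8
Sum = -63 + -20 + 6 + -6 + 8 = -75

-75


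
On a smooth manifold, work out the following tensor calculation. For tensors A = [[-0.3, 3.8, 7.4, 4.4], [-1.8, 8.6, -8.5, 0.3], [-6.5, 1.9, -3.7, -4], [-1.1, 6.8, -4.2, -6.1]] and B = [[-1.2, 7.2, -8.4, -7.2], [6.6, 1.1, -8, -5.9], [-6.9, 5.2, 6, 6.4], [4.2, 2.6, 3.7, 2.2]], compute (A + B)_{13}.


Tensor addition is component-wise: (A + B)_{ij} = A_{ij} + B_{ij}.
A_{13} = 7.4
B_{13} = -8.4
(A + B)_{13} = 7.4 + -8.4 = -1

-1


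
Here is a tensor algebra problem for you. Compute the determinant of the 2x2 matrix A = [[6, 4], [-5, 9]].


For a 2x2 matrix [[a, b], [c, d]], det = a*d - b*c.
a = 6, b = 4, c = -5, d = 9
a*d = 6 * 9 = 54
b*c = 4 * -5 = -20
det = 54 - -20 = 74

74


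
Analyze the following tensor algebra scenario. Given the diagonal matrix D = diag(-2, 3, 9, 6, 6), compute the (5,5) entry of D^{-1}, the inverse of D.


For a diagonal matrix, the inverse has entries (D^{-1})_{ii} = 1/d_{ii}.
The diagonal entries are: d_{11} = -2, d_{22} = 3, d_{33} = 9, d_{44} = 6, d_{55} = 6
We need (D^{-1})_{55} = 1/d_{55} = 1/6 = 1/6

1/6


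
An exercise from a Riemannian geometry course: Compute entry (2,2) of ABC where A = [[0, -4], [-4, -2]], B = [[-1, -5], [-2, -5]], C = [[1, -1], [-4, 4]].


(ABC)_{22} = sum_m (AB)_{2m} C_{m2}. First compute row 2 of AB.
(AB)_{21} = -4*-1 + -2*-2 = 8
(AB)_{22} = -4*-5 + -2*-5 = 30
Now contract with column 2 of C:
(AB)_{21} * C_{12} = 8 * -1 = -8
(AB)_{22} * C_{22} = 30 * 4 = 120
(ABC)_{22} = -8 + 120 = 112

112


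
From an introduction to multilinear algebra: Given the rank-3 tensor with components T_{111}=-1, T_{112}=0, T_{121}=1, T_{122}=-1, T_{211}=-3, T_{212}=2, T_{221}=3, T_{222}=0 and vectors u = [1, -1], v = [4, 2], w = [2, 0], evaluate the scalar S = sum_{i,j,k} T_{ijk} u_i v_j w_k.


S = sum over i,j,k of T_{ijk} u_i v_j w_k. Expanding all 8 terms:
T_{111}*u_1*v_1*w_1 = -1*1*4*2 = -8  (running total: -8)
T_{112}*u_1*v_1*w_2 = 0*1*4*0 = 0  (running total: -8)
T_{121}*u_1*v_2*w_1 = 1*1*2*2 = 4  (running total: -4)
T_{122}*u_1*v_2*w_2 = -1*1*2*0 = 0  (running total: -4)
T_{211}*u_2*v_1*w_1 = -3*-1*4*2 = 24  (running total: 20)
T_{212}*u_2*v_1*w_2 = 2*-1*4*0 = 0  (running total: 20)
T_{221}*u_2*v_2*w_1 = 3*-1*2*2 = -12  (running total: 8)
T_{222}*u_2*v_2*w_2 = 0*-1*2*0 = 0  (running total: 8)
S = 8

8
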